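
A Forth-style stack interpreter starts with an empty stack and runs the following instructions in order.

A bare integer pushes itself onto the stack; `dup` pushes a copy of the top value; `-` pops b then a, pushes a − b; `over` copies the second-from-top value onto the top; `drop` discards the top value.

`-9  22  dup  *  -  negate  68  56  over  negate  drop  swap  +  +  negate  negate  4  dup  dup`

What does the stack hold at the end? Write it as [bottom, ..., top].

[617, 4, 4, 4]

-9      -9
22      -9 22
dup     -9 22 22
*       -9 484
-       -493
negate  493
68      493 68
56      493 68 56
over    493 68 56 68
negate  493 68 56 -68
drop    493 68 56
swap    493 56 68
+       493 124
+       617
negate  -617
negate  617
4       617 4
dup     617 4 4
dup     617 4 4 4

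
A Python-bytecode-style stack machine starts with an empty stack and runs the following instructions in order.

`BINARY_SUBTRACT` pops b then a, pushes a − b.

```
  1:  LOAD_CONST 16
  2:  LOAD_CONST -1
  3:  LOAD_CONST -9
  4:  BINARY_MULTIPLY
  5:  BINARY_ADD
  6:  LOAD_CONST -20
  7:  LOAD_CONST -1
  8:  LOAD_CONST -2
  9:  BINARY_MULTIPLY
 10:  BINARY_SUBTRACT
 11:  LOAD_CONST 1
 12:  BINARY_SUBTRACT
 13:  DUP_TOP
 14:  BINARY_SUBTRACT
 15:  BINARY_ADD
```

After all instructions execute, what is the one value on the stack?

LOAD_CONST 16   -> 16
LOAD_CONST -1   -> 16 -1
LOAD_CONST -9   -> 16 -1 -9
BINARY_MULTIPLY -> 16 9
BINARY_ADD      -> 25
LOAD_CONST -20  -> 25 -20
LOAD_CONST -1   -> 25 -20 -1
LOAD_CONST -2   -> 25 -20 -1 -2
BINARY_MULTIPLY -> 25 -20 2
BINARY_SUBTRACT -> 25 -22
LOAD_CONST 1    -> 25 -22 1
BINARY_SUBTRACT -> 25 -23
DUP_TOP         -> 25 -23 -23
BINARY_SUBTRACT -> 25 0
BINARY_ADD      -> 25

25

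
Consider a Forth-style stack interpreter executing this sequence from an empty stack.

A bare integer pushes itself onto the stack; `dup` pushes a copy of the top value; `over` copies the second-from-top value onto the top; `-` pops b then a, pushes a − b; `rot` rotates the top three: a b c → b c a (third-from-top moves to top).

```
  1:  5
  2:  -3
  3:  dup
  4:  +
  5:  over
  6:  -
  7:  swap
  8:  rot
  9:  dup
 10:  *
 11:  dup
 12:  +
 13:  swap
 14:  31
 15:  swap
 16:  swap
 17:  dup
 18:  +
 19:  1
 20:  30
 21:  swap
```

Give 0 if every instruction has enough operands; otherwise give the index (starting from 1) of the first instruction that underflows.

5    -> [5]
-3   -> [5, -3]
dup  -> [5, -3, -3]
+    -> [5, -6]
over -> [5, -6, 5]
-    -> [5, -11]
swap -> [-11, 5]
rot  — needs 3 operands, stack has 2 → underflow

8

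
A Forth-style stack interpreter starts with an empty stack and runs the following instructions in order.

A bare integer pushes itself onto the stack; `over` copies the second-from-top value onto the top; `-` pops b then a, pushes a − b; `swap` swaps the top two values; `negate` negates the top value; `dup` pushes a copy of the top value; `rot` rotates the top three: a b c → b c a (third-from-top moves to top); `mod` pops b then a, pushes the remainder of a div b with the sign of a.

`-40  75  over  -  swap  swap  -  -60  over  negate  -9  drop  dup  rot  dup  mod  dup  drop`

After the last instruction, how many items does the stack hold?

-40    : -40
75     : -40 75
over   : -40 75 -40
-      : -40 115
swap   : 115 -40
swap   : -40 115
-      : -155
-60    : -155 -60
over   : -155 -60 -155
negate : -155 -60 155
-9     : -155 -60 155 -9
drop   : -155 -60 155
dup    : -155 -60 155 155
rot    : -155 155 155 -60
dup    : -155 155 155 -60 -60
mod    : -155 155 155 0
dup    : -155 155 155 0 0
drop   : -155 155 155 0

4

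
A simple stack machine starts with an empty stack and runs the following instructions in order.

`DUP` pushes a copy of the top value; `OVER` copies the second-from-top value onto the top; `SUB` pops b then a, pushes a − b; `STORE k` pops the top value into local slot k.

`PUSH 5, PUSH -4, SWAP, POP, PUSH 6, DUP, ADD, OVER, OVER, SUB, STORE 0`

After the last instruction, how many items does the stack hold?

2

PUSH 5  → 5
PUSH -4 → 5 -4
SWAP    → -4 5
POP     → -4
PUSH 6  → -4 6
DUP     → -4 6 6
ADD     → -4 12
OVER    → -4 12 -4
OVER    → -4 12 -4 12
SUB     → -4 12 -16
STORE 0 → -4 12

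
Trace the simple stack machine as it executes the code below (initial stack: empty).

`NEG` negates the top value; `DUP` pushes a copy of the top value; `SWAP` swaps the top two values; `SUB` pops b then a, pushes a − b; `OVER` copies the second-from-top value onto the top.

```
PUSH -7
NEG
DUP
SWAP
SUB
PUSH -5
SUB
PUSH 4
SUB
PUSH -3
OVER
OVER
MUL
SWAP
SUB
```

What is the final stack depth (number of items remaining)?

PUSH -7 -> [-7]
NEG     -> [7]
DUP     -> [7, 7]
SWAP    -> [7, 7]
SUB     -> [0]
PUSH -5 -> [0, -5]
SUB     -> [5]
PUSH 4  -> [5, 4]
SUB     -> [1]
PUSH -3 -> [1, -3]
OVER    -> [1, -3, 1]
OVER    -> [1, -3, 1, -3]
MUL     -> [1, -3, -3]
SWAP    -> [1, -3, -3]
SUB     -> [1, 0]

2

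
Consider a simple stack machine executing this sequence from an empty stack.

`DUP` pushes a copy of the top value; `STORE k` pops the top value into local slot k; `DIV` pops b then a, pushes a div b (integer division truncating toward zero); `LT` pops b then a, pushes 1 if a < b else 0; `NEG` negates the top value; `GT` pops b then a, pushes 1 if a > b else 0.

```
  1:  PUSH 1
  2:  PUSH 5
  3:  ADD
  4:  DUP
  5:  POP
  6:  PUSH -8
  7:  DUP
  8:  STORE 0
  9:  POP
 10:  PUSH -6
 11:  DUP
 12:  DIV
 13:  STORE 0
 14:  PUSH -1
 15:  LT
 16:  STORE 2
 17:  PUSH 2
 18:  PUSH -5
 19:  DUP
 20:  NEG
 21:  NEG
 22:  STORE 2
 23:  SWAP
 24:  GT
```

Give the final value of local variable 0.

PUSH 1  → 1
PUSH 5  → 1 5
ADD     → 6
DUP     → 6 6
POP     → 6
PUSH -8 → 6 -8
DUP     → 6 -8 -8
STORE 0 → 6 -8
POP     → 6
PUSH -6 → 6 -6
DUP     → 6 -6 -6
DIV     → 6 1
STORE 0 → 6
PUSH -1 → 6 -1
LT      → 0
STORE 2 → (empty)
PUSH 2  → 2
PUSH -5 → 2 -5
DUP     → 2 -5 -5
NEG     → 2 -5 5
NEG     → 2 -5 -5
STORE 2 → 2 -5
SWAP    → -5 2
GT      → 0

1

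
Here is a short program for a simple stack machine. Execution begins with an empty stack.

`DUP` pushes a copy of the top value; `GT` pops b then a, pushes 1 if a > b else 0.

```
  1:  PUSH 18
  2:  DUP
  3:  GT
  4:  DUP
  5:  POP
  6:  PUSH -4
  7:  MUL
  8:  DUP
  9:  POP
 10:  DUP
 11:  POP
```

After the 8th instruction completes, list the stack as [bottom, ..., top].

[0, 0]

PUSH 18 → [18]
DUP     → [18, 18]
GT      → [0]
DUP     → [0, 0]
POP     → [0]
PUSH -4 → [0, -4]
MUL     → [0]
DUP     → [0, 0]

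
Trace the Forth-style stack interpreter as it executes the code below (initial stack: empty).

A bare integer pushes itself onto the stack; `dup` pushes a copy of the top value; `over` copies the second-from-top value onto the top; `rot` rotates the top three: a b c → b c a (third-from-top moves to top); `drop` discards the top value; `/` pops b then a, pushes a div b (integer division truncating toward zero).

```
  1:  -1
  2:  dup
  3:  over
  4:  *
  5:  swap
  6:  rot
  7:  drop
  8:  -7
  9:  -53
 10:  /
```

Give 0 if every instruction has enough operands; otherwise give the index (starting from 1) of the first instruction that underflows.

6

-1   → [-1]
dup  → [-1, -1]
over → [-1, -1, -1]
*    → [-1, 1]
swap → [1, -1]
rot  — needs 3 operands, stack has 2 → underflow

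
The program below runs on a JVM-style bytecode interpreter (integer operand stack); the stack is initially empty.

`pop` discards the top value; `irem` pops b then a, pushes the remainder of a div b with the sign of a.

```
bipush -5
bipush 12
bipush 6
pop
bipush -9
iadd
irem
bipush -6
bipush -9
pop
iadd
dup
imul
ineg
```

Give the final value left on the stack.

-64

bipush -5 → [-5]
bipush 12 → [-5, 12]
bipush 6  → [-5, 12, 6]
pop       → [-5, 12]
bipush -9 → [-5, 12, -9]
iadd      → [-5, 3]
irem      → [-2]
bipush -6 → [-2, -6]
bipush -9 → [-2, -6, -9]
pop       → [-2, -6]
iadd      → [-8]
dup       → [-8, -8]
imul      → [64]
ineg      → [-64]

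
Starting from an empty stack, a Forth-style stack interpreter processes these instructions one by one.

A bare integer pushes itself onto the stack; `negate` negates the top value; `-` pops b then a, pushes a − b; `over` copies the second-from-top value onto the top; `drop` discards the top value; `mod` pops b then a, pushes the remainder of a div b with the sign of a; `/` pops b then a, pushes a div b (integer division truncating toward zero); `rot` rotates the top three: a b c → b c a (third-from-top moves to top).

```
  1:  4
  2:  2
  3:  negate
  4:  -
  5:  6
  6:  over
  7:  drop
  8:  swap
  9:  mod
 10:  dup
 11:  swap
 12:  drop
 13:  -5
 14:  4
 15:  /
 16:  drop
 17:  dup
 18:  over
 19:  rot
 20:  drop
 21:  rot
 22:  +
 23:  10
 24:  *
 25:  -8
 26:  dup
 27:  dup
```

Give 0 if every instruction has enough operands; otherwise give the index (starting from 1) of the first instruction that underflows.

21

4      : 4
2      : 4 2
negate : 4 -2
-      : 6
6      : 6 6
over   : 6 6 6
drop   : 6 6
swap   : 6 6
mod    : 0
dup    : 0 0
swap   : 0 0
drop   : 0
-5     : 0 -5
4      : 0 -5 4
/      : 0 -1
drop   : 0
dup    : 0 0
over   : 0 0 0
rot    : 0 0 0
drop   : 0 0
rot  — needs 3 operands, stack has 2 → underflow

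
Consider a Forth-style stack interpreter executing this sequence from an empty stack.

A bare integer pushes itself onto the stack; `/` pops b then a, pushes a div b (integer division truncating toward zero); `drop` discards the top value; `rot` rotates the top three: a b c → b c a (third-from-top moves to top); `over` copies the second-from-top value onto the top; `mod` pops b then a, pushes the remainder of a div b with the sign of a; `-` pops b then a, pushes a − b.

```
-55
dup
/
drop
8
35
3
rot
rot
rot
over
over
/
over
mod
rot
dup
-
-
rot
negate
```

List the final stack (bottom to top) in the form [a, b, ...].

[3, 2, -8]

-55    → [-55]
dup    → [-55, -55]
/      → [1]
drop   → []
8      → [8]
35     → [8, 35]
3      → [8, 35, 3]
rot    → [35, 3, 8]
rot    → [3, 8, 35]
rot    → [8, 35, 3]
over   → [8, 35, 3, 35]
over   → [8, 35, 3, 35, 3]
/      → [8, 35, 3, 11]
over   → [8, 35, 3, 11, 3]
mod    → [8, 35, 3, 2]
rot    → [8, 3, 2, 35]
dup    → [8, 3, 2, 35, 35]
-      → [8, 3, 2, 0]
-      → [8, 3, 2]
rot    → [3, 2, 8]
negate → [3, 2, -8]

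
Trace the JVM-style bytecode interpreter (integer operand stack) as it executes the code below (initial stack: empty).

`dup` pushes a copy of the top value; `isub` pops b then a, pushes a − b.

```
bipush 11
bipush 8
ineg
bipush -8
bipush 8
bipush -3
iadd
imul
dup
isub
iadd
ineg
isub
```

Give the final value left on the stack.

3

bipush 11 : 11
bipush 8  : 11 8
ineg      : 11 -8
bipush -8 : 11 -8 -8
bipush 8  : 11 -8 -8 8
bipush -3 : 11 -8 -8 8 -3
iadd      : 11 -8 -8 5
imul      : 11 -8 -40
dup       : 11 -8 -40 -40
isub      : 11 -8 0
iadd      : 11 -8
ineg      : 11 8
isub      : 3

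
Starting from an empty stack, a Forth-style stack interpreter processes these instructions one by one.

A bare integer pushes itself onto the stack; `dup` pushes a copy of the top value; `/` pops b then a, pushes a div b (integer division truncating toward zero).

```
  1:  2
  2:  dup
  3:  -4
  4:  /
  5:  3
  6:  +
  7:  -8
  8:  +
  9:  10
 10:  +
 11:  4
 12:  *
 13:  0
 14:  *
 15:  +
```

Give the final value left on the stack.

2

2   : [2]
dup : [2, 2]
-4  : [2, 2, -4]
/   : [2, 0]
3   : [2, 0, 3]
+   : [2, 3]
-8  : [2, 3, -8]
+   : [2, -5]
10  : [2, -5, 10]
+   : [2, 5]
4   : [2, 5, 4]
*   : [2, 20]
0   : [2, 20, 0]
*   : [2, 0]
+   : [2]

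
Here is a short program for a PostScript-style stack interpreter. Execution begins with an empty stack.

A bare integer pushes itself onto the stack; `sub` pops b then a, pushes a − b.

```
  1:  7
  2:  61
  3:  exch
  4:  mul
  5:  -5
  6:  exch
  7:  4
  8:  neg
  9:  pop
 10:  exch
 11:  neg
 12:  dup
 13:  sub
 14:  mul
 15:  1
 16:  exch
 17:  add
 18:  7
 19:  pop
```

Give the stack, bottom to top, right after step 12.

[427, 5, 5]

7     7
61    7 61
exch  61 7
mul   427
-5    427 -5
exch  -5 427
4     -5 427 4
neg   -5 427 -4
pop   -5 427
exch  427 -5
neg   427 5
dup   427 5 5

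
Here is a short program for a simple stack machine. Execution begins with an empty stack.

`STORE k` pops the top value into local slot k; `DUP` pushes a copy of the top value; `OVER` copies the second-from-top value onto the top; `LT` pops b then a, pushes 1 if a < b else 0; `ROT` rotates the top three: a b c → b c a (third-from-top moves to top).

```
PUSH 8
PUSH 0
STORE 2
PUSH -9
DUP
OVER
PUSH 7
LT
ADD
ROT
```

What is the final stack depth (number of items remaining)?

3

PUSH 8  -> [8]
PUSH 0  -> [8, 0]
STORE 2 -> [8]
PUSH -9 -> [8, -9]
DUP     -> [8, -9, -9]
OVER    -> [8, -9, -9, -9]
PUSH 7  -> [8, -9, -9, -9, 7]
LT      -> [8, -9, -9, 1]
ADD     -> [8, -9, -8]
ROT     -> [-9, -8, 8]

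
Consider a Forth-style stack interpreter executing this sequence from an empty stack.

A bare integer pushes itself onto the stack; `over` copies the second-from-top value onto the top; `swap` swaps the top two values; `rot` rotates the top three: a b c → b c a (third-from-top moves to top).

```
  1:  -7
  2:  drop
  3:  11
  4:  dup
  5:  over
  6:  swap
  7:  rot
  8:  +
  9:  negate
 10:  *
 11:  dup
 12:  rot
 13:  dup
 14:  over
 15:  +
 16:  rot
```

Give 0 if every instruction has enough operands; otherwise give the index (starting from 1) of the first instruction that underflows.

-7     -> -7
drop   -> (empty)
11     -> 11
dup    -> 11 11
over   -> 11 11 11
swap   -> 11 11 11
rot    -> 11 11 11
+      -> 11 22
negate -> 11 -22
*      -> -242
dup    -> -242 -242
rot  — needs 3 operands, stack has 2 → underflow

12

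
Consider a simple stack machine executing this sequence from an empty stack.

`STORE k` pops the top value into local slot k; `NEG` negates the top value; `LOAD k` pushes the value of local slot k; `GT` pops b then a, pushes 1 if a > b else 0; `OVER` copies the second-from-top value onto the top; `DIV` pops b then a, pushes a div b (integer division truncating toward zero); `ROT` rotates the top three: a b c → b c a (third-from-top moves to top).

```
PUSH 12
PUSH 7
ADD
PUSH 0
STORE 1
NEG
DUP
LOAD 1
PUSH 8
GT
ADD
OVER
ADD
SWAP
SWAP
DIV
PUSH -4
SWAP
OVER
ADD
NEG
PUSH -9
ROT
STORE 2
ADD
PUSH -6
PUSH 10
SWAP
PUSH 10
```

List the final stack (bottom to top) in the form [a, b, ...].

[-5, 10, -6, 10]

PUSH 12 : [12]
PUSH 7  : [12, 7]
ADD     : [19]
PUSH 0  : [19, 0]
STORE 1 : [19]
NEG     : [-19]
DUP     : [-19, -19]
LOAD 1  : [-19, -19, 0]
PUSH 8  : [-19, -19, 0, 8]
GT      : [-19, -19, 0]
ADD     : [-19, -19]
OVER    : [-19, -19, -19]
ADD     : [-19, -38]
SWAP    : [-38, -19]
SWAP    : [-19, -38]
DIV     : [0]
PUSH -4 : [0, -4]
SWAP    : [-4, 0]
OVER    : [-4, 0, -4]
ADD     : [-4, -4]
NEG     : [-4, 4]
PUSH -9 : [-4, 4, -9]
ROT     : [4, -9, -4]
STORE 2 : [4, -9]
ADD     : [-5]
PUSH -6 : [-5, -6]
PUSH 10 : [-5, -6, 10]
SWAP    : [-5, 10, -6]
PUSH 10 : [-5, 10, -6, 10]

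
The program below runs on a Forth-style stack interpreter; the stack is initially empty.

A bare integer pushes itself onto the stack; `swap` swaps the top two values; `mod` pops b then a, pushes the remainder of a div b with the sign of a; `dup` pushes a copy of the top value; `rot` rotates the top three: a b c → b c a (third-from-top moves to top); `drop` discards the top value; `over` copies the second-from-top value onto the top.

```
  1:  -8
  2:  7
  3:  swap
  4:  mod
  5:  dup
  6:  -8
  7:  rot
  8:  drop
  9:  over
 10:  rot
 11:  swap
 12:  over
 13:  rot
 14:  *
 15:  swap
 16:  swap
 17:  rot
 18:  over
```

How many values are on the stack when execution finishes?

-8   → [-8]
7    → [-8, 7]
swap → [7, -8]
mod  → [7]
dup  → [7, 7]
-8   → [7, 7, -8]
rot  → [7, -8, 7]
drop → [7, -8]
over → [7, -8, 7]
rot  → [-8, 7, 7]
swap → [-8, 7, 7]
over → [-8, 7, 7, 7]
rot  → [-8, 7, 7, 7]
*    → [-8, 7, 49]
swap → [-8, 49, 7]
swap → [-8, 7, 49]
rot  → [7, 49, -8]
over → [7, 49, -8, 49]

4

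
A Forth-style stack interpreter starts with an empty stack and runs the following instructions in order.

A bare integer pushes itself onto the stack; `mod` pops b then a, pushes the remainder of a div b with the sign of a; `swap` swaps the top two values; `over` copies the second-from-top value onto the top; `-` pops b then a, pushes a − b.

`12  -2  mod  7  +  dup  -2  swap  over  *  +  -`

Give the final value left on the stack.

23

12   : [12]
-2   : [12, -2]
mod  : [0]
7    : [0, 7]
+    : [7]
dup  : [7, 7]
-2   : [7, 7, -2]
swap : [7, -2, 7]
over : [7, -2, 7, -2]
*    : [7, -2, -14]
+    : [7, -16]
-    : [23]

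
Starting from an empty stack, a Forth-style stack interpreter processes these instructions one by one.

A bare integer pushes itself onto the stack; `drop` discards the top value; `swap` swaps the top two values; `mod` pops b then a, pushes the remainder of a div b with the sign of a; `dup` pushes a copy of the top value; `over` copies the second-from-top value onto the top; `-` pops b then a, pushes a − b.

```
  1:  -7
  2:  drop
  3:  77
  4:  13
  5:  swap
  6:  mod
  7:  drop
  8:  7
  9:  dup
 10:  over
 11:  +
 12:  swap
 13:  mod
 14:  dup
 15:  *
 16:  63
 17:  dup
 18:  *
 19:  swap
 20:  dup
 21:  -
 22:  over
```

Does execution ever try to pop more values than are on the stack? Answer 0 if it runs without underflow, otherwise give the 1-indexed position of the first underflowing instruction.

0

-7   : [-7]
drop : []
77   : [77]
13   : [77, 13]
swap : [13, 77]
mod  : [13]
drop : []
7    : [7]
dup  : [7, 7]
over : [7, 7, 7]
+    : [7, 14]
swap : [14, 7]
mod  : [0]
dup  : [0, 0]
*    : [0]
63   : [0, 63]
dup  : [0, 63, 63]
*    : [0, 3969]
swap : [3969, 0]
dup  : [3969, 0, 0]
-    : [3969, 0]
over : [3969, 0, 3969]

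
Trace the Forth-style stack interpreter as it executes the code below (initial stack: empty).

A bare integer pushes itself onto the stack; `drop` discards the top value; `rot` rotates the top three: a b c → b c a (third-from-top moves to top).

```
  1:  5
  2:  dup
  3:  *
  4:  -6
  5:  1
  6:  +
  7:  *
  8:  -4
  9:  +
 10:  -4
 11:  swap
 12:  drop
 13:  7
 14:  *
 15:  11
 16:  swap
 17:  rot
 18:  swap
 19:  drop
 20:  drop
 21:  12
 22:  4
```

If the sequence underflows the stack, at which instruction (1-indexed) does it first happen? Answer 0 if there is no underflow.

17

5     5
dup   5 5
*     25
-6    25 -6
1     25 -6 1
+     25 -5
*     -125
-4    -125 -4
+     -129
-4    -129 -4
swap  -4 -129
drop  -4
7     -4 7
*     -28
11    -28 11
swap  11 -28
rot  — needs 3 operands, stack has 2 → underflow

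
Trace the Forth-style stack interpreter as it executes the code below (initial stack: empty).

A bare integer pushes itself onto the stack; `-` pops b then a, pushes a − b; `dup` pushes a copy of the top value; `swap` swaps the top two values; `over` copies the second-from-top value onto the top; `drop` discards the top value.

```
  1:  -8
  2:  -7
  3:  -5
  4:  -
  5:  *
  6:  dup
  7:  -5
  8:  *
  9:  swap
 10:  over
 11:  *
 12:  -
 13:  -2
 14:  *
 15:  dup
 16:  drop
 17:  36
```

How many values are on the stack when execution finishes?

-8   → [-8]
-7   → [-8, -7]
-5   → [-8, -7, -5]
-    → [-8, -2]
*    → [16]
dup  → [16, 16]
-5   → [16, 16, -5]
*    → [16, -80]
swap → [-80, 16]
over → [-80, 16, -80]
*    → [-80, -1280]
-    → [1200]
-2   → [1200, -2]
*    → [-2400]
dup  → [-2400, -2400]
drop → [-2400]
36   → [-2400, 36]

2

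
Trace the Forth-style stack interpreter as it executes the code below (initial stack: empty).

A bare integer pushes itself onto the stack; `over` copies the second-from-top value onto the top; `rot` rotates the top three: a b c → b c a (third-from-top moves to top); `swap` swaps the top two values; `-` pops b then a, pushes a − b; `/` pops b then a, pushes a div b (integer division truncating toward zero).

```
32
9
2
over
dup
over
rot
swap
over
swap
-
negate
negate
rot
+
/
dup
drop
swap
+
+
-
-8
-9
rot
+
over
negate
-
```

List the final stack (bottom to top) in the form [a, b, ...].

[-8, 3]

32     → 32
9      → 32 9
2      → 32 9 2
over   → 32 9 2 9
dup    → 32 9 2 9 9
over   → 32 9 2 9 9 9
rot    → 32 9 2 9 9 9
swap   → 32 9 2 9 9 9
over   → 32 9 2 9 9 9 9
swap   → 32 9 2 9 9 9 9
-      → 32 9 2 9 9 0
negate → 32 9 2 9 9 0
negate → 32 9 2 9 9 0
rot    → 32 9 2 9 0 9
+      → 32 9 2 9 9
/      → 32 9 2 1
dup    → 32 9 2 1 1
drop   → 32 9 2 1
swap   → 32 9 1 2
+      → 32 9 3
+      → 32 12
-      → 20
-8     → 20 -8
-9     → 20 -8 -9
rot    → -8 -9 20
+      → -8 11
over   → -8 11 -8
negate → -8 11 8
-      → -8 3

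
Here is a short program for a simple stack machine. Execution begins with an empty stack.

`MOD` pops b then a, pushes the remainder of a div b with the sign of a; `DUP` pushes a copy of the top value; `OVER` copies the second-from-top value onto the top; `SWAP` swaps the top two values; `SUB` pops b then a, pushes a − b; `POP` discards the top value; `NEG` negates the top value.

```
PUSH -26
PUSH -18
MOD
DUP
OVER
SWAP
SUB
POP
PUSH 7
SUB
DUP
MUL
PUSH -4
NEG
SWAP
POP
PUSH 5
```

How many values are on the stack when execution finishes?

PUSH -26 → -26
PUSH -18 → -26 -18
MOD      → -8
DUP      → -8 -8
OVER     → -8 -8 -8
SWAP     → -8 -8 -8
SUB      → -8 0
POP      → -8
PUSH 7   → -8 7
SUB      → -15
DUP      → -15 -15
MUL      → 225
PUSH -4  → 225 -4
NEG      → 225 4
SWAP     → 4 225
POP      → 4
PUSH 5   → 4 5

2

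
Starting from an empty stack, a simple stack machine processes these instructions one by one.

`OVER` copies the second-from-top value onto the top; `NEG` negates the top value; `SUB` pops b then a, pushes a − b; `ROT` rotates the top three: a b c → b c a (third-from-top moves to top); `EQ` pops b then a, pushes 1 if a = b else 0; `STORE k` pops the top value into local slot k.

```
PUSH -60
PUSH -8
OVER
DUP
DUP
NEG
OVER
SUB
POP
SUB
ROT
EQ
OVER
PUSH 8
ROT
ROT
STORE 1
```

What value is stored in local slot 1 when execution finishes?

PUSH -60 : [-60]
PUSH -8  : [-60, -8]
OVER     : [-60, -8, -60]
DUP      : [-60, -8, -60, -60]
DUP      : [-60, -8, -60, -60, -60]
NEG      : [-60, -8, -60, -60, 60]
OVER     : [-60, -8, -60, -60, 60, -60]
SUB      : [-60, -8, -60, -60, 120]
POP      : [-60, -8, -60, -60]
SUB      : [-60, -8, 0]
ROT      : [-8, 0, -60]
EQ       : [-8, 0]
OVER     : [-8, 0, -8]
PUSH 8   : [-8, 0, -8, 8]
ROT      : [-8, -8, 8, 0]
ROT      : [-8, 8, 0, -8]
STORE 1  : [-8, 8, 0]

-8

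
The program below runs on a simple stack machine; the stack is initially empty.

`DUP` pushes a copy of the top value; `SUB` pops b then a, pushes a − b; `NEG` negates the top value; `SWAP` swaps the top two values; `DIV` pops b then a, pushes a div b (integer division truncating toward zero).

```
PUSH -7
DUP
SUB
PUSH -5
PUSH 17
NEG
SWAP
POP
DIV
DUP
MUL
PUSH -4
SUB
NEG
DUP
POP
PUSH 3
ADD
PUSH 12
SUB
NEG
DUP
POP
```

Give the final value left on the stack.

13

PUSH -7  -7
DUP      -7 -7
SUB      0
PUSH -5  0 -5
PUSH 17  0 -5 17
NEG      0 -5 -17
SWAP     0 -17 -5
POP      0 -17
DIV      0
DUP      0 0
MUL      0
PUSH -4  0 -4
SUB      4
NEG      -4
DUP      -4 -4
POP      -4
PUSH 3   -4 3
ADD      -1
PUSH 12  -1 12
SUB      -13
NEG      13
DUP      13 13
POP      13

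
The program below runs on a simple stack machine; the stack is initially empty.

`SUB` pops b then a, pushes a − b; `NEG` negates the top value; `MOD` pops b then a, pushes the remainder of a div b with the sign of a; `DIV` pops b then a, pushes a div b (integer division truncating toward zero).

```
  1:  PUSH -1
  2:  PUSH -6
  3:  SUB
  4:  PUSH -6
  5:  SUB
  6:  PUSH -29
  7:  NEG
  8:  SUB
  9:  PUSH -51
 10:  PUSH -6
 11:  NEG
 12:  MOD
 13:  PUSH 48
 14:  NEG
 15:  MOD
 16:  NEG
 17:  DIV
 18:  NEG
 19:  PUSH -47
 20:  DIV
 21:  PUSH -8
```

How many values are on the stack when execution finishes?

2

PUSH -1   -1
PUSH -6   -1 -6
SUB       5
PUSH -6   5 -6
SUB       11
PUSH -29  11 -29
NEG       11 29
SUB       -18
PUSH -51  -18 -51
PUSH -6   -18 -51 -6
NEG       -18 -51 6
MOD       -18 -3
PUSH 48   -18 -3 48
NEG       -18 -3 -48
MOD       -18 -3
NEG       -18 3
DIV       -6
NEG       6
PUSH -47  6 -47
DIV       0
PUSH -8   0 -8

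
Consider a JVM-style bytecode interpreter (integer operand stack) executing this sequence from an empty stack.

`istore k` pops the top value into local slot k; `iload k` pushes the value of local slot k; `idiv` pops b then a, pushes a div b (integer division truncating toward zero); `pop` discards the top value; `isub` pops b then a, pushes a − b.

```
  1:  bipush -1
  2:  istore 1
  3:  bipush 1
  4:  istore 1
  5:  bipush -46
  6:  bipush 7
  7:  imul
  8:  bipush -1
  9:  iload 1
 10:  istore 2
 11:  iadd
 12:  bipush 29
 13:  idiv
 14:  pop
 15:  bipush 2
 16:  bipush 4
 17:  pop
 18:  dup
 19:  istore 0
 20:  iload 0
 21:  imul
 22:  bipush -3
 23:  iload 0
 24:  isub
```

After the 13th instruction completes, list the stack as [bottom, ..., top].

[-11]

bipush -1  → [-1]
istore 1   → []
bipush 1   → [1]
istore 1   → []
bipush -46 → [-46]
bipush 7   → [-46, 7]
imul       → [-322]
bipush -1  → [-322, -1]
iload 1    → [-322, -1, 1]
istore 2   → [-322, -1]
iadd       → [-323]
bipush 29  → [-323, 29]
idiv       → [-11]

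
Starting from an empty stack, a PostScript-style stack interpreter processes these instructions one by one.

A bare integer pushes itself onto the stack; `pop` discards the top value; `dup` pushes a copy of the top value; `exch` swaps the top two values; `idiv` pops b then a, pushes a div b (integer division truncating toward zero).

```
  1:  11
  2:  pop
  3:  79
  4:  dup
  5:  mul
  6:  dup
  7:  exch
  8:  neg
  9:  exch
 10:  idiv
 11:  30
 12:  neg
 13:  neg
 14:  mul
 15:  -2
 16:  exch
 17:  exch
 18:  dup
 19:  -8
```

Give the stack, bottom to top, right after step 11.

11   -> 11
pop  -> (empty)
79   -> 79
dup  -> 79 79
mul  -> 6241
dup  -> 6241 6241
exch -> 6241 6241
neg  -> 6241 -6241
exch -> -6241 6241
idiv -> -1
30   -> -1 30

[-1, 30]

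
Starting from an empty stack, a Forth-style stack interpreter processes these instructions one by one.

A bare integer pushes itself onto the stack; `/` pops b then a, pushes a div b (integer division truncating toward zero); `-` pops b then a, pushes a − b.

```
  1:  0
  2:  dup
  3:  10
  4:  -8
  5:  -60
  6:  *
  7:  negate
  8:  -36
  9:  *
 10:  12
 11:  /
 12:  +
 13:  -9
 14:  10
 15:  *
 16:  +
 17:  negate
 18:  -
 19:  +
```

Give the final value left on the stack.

0      → 0
dup    → 0 0
10     → 0 0 10
-8     → 0 0 10 -8
-60    → 0 0 10 -8 -60
*      → 0 0 10 480
negate → 0 0 10 -480
-36    → 0 0 10 -480 -36
*      → 0 0 10 17280
12     → 0 0 10 17280 12
/      → 0 0 10 1440
+      → 0 0 1450
-9     → 0 0 1450 -9
10     → 0 0 1450 -9 10
*      → 0 0 1450 -90
+      → 0 0 1360
negate → 0 0 -1360
-      → 0 1360
+      → 1360

1360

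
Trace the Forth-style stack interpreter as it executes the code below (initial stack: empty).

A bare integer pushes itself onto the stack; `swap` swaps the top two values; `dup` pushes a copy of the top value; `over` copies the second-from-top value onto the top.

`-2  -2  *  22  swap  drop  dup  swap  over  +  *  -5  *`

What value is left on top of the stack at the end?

-2   : [-2]
-2   : [-2, -2]
*    : [4]
22   : [4, 22]
swap : [22, 4]
drop : [22]
dup  : [22, 22]
swap : [22, 22]
over : [22, 22, 22]
+    : [22, 44]
*    : [968]
-5   : [968, -5]
*    : [-4840]

-4840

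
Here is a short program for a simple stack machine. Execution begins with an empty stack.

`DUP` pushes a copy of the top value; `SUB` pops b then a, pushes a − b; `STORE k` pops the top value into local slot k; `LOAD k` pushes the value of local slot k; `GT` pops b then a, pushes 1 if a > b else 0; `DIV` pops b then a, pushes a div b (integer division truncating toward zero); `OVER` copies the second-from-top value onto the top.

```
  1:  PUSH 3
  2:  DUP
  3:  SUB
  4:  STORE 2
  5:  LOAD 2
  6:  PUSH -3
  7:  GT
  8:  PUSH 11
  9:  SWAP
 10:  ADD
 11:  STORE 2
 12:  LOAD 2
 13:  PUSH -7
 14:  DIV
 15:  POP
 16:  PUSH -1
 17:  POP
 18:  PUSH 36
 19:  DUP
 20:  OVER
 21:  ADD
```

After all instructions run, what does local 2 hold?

12

PUSH 3   3
DUP      3 3
SUB      0
STORE 2  (empty)
LOAD 2   0
PUSH -3  0 -3
GT       1
PUSH 11  1 11
SWAP     11 1
ADD      12
STORE 2  (empty)
LOAD 2   12
PUSH -7  12 -7
DIV      -1
POP      (empty)
PUSH -1  -1
POP      (empty)
PUSH 36  36
DUP      36 36
OVER     36 36 36
ADD      36 72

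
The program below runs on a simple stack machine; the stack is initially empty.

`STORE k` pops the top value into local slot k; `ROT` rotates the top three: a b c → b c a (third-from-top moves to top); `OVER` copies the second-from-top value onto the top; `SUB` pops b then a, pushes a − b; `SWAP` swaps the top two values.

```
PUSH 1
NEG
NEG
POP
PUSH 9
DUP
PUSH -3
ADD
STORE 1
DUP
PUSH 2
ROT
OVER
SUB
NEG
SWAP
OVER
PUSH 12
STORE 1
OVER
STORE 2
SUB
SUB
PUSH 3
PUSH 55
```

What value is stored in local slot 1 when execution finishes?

PUSH 1  → 1
NEG     → -1
NEG     → 1
POP     → (empty)
PUSH 9  → 9
DUP     → 9 9
PUSH -3 → 9 9 -3
ADD     → 9 6
STORE 1 → 9
DUP     → 9 9
PUSH 2  → 9 9 2
ROT     → 9 2 9
OVER    → 9 2 9 2
SUB     → 9 2 7
NEG     → 9 2 -7
SWAP    → 9 -7 2
OVER    → 9 -7 2 -7
PUSH 12 → 9 -7 2 -7 12
STORE 1 → 9 -7 2 -7
OVER    → 9 -7 2 -7 2
STORE 2 → 9 -7 2 -7
SUB     → 9 -7 9
SUB     → 9 -16
PUSH 3  → 9 -16 3
PUSH 55 → 9 -16 3 55

12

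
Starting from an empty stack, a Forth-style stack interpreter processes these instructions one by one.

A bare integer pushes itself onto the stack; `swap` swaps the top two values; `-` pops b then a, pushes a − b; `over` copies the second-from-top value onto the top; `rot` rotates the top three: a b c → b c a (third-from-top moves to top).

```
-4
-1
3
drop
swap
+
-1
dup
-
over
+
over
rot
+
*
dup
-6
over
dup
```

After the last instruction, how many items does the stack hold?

-4    -4
-1    -4 -1
3     -4 -1 3
drop  -4 -1
swap  -1 -4
+     -5
-1    -5 -1
dup   -5 -1 -1
-     -5 0
over  -5 0 -5
+     -5 -5
over  -5 -5 -5
rot   -5 -5 -5
+     -5 -10
*     50
dup   50 50
-6    50 50 -6
over  50 50 -6 50
dup   50 50 -6 50 50

5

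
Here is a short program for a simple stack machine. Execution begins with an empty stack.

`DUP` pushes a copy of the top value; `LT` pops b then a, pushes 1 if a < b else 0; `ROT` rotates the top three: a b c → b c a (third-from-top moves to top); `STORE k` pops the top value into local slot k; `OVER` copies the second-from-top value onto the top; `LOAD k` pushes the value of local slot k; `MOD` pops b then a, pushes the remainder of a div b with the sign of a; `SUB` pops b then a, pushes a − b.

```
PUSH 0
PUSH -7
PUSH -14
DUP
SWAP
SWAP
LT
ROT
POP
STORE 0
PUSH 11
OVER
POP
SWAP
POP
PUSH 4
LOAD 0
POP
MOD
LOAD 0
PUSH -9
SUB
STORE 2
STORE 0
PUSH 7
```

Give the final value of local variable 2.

PUSH 0    [0]
PUSH -7   [0, -7]
PUSH -14  [0, -7, -14]
DUP       [0, -7, -14, -14]
SWAP      [0, -7, -14, -14]
SWAP      [0, -7, -14, -14]
LT        [0, -7, 0]
ROT       [-7, 0, 0]
POP       [-7, 0]
STORE 0   [-7]
PUSH 11   [-7, 11]
OVER      [-7, 11, -7]
POP       [-7, 11]
SWAP      [11, -7]
POP       [11]
PUSH 4    [11, 4]
LOAD 0    [11, 4, 0]
POP       [11, 4]
MOD       [3]
LOAD 0    [3, 0]
PUSH -9   [3, 0, -9]
SUB       [3, 9]
STORE 2   [3]
STORE 0   []
PUSH 7    [7]

9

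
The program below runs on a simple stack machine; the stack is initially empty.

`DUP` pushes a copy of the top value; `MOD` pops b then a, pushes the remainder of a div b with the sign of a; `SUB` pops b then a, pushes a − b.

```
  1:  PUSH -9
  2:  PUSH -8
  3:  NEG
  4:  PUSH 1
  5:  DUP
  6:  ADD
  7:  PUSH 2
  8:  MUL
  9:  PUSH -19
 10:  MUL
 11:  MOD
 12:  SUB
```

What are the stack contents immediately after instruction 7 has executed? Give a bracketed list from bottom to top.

[-9, 8, 2, 2]

PUSH -9 → -9
PUSH -8 → -9 -8
NEG     → -9 8
PUSH 1  → -9 8 1
DUP     → -9 8 1 1
ADD     → -9 8 2
PUSH 2  → -9 8 2 2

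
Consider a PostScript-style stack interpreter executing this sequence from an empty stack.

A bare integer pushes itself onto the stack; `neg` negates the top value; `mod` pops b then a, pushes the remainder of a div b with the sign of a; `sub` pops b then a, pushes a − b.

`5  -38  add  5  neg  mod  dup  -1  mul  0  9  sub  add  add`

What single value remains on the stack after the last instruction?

-9

5    5
-38  5 -38
add  -33
5    -33 5
neg  -33 -5
mod  -3
dup  -3 -3
-1   -3 -3 -1
mul  -3 3
0    -3 3 0
9    -3 3 0 9
sub  -3 3 -9
add  -3 -6
add  -9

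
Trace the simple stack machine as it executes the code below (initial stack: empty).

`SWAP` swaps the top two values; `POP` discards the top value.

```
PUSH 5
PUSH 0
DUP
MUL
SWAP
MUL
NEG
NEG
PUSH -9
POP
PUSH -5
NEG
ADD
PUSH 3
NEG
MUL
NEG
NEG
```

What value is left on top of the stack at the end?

PUSH 5  : 5
PUSH 0  : 5 0
DUP     : 5 0 0
MUL     : 5 0
SWAP    : 0 5
MUL     : 0
NEG     : 0
NEG     : 0
PUSH -9 : 0 -9
POP     : 0
PUSH -5 : 0 -5
NEG     : 0 5
ADD     : 5
PUSH 3  : 5 3
NEG     : 5 -3
MUL     : -15
NEG     : 15
NEG     : -15

-15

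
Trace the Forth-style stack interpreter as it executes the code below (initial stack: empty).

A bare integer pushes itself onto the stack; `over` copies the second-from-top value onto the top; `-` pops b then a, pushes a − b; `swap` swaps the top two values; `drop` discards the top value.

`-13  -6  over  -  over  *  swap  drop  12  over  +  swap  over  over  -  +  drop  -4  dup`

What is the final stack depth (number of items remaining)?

-13   -13
-6    -13 -6
over  -13 -6 -13
-     -13 7
over  -13 7 -13
*     -13 -91
swap  -91 -13
drop  -91
12    -91 12
over  -91 12 -91
+     -91 -79
swap  -79 -91
over  -79 -91 -79
over  -79 -91 -79 -91
-     -79 -91 12
+     -79 -79
drop  -79
-4    -79 -4
dup   -79 -4 -4

3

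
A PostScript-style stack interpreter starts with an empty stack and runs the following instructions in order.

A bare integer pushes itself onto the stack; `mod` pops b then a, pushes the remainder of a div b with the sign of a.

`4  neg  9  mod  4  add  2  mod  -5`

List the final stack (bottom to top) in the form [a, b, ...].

4   -> [4]
neg -> [-4]
9   -> [-4, 9]
mod -> [-4]
4   -> [-4, 4]
add -> [0]
2   -> [0, 2]
mod -> [0]
-5  -> [0, -5]

[0, -5]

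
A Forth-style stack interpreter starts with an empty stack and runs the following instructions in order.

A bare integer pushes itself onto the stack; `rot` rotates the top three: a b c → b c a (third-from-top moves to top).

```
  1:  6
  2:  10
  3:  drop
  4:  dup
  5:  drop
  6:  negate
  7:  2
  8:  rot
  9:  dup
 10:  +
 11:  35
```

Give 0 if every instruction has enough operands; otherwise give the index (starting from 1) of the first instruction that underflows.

6      : [6]
10     : [6, 10]
drop   : [6]
dup    : [6, 6]
drop   : [6]
negate : [-6]
2      : [-6, 2]
rot  — needs 3 operands, stack has 2 → underflow

8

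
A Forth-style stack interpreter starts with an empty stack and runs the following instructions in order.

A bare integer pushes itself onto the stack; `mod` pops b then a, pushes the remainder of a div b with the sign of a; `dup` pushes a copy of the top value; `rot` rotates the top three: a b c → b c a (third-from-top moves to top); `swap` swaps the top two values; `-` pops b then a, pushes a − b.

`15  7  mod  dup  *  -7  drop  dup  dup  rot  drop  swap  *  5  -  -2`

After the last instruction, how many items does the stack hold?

2

15    15
7     15 7
mod   1
dup   1 1
*     1
-7    1 -7
drop  1
dup   1 1
dup   1 1 1
rot   1 1 1
drop  1 1
swap  1 1
*     1
5     1 5
-     -4
-2    -4 -2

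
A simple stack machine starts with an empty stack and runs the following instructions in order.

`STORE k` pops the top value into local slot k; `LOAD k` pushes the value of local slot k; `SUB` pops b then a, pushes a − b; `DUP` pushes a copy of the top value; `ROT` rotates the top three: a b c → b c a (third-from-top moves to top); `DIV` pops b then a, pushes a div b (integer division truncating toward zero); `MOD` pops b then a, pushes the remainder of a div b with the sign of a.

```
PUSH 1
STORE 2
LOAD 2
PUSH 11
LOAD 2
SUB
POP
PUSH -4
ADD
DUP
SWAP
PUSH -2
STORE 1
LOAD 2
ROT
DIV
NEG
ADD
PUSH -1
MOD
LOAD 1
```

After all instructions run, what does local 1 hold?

-2

PUSH 1  -> [1]
STORE 2 -> []
LOAD 2  -> [1]
PUSH 11 -> [1, 11]
LOAD 2  -> [1, 11, 1]
SUB     -> [1, 10]
POP     -> [1]
PUSH -4 -> [1, -4]
ADD     -> [-3]
DUP     -> [-3, -3]
SWAP    -> [-3, -3]
PUSH -2 -> [-3, -3, -2]
STORE 1 -> [-3, -3]
LOAD 2  -> [-3, -3, 1]
ROT     -> [-3, 1, -3]
DIV     -> [-3, 0]
NEG     -> [-3, 0]
ADD     -> [-3]
PUSH -1 -> [-3, -1]
MOD     -> [0]
LOAD 1  -> [0, -2]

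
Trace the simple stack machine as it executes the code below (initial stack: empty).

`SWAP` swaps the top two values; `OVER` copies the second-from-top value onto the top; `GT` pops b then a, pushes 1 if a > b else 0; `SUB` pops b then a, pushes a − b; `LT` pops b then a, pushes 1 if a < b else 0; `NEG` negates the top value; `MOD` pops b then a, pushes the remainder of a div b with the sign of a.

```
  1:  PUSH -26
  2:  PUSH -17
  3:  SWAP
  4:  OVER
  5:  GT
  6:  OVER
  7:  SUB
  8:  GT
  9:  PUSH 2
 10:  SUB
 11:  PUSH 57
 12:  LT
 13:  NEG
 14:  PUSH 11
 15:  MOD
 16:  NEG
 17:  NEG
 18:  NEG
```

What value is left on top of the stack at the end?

PUSH -26 → -26
PUSH -17 → -26 -17
SWAP     → -17 -26
OVER     → -17 -26 -17
GT       → -17 0
OVER     → -17 0 -17
SUB      → -17 17
GT       → 0
PUSH 2   → 0 2
SUB      → -2
PUSH 57  → -2 57
LT       → 1
NEG      → -1
PUSH 11  → -1 11
MOD      → -1
NEG      → 1
NEG      → -1
NEG      → 1

1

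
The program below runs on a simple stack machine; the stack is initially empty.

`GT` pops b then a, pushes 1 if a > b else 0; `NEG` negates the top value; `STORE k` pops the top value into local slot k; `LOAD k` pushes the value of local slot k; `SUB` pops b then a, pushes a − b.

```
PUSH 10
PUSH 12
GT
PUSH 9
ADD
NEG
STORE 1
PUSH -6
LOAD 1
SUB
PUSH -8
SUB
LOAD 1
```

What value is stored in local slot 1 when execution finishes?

PUSH 10 → 10
PUSH 12 → 10 12
GT      → 0
PUSH 9  → 0 9
ADD     → 9
NEG     → -9
STORE 1 → (empty)
PUSH -6 → -6
LOAD 1  → -6 -9
SUB     → 3
PUSH -8 → 3 -8
SUB     → 11
LOAD 1  → 11 -9

-9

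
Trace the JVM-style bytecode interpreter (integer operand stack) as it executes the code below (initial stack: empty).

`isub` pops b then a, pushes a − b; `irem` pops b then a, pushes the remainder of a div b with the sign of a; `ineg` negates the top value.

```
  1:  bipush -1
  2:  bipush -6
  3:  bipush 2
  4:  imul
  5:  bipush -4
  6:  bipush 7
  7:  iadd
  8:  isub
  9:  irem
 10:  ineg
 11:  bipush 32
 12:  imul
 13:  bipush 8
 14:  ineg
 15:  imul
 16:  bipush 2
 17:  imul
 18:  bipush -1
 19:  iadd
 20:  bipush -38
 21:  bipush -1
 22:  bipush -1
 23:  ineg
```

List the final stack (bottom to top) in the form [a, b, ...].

[-513, -38, -1, 1]

bipush -1   -1
bipush -6   -1 -6
bipush 2    -1 -6 2
imul        -1 -12
bipush -4   -1 -12 -4
bipush 7    -1 -12 -4 7
iadd        -1 -12 3
isub        -1 -15
irem        -1
ineg        1
bipush 32   1 32
imul        32
bipush 8    32 8
ineg        32 -8
imul        -256
bipush 2    -256 2
imul        -512
bipush -1   -512 -1
iadd        -513
bipush -38  -513 -38
bipush -1   -513 -38 -1
bipush -1   -513 -38 -1 -1
ineg        -513 -38 -1 1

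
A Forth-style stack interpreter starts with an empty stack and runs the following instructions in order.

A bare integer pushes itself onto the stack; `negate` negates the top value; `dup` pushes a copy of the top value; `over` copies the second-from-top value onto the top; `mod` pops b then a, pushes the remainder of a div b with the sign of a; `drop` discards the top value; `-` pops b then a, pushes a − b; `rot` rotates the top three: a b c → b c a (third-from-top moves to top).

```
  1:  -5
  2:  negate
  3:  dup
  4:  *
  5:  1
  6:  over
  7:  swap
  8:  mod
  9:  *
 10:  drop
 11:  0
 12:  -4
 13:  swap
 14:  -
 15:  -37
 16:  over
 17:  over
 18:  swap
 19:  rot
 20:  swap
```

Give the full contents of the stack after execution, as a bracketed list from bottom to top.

[-4, -37, -37, -4]

-5     : [-5]
negate : [5]
dup    : [5, 5]
*      : [25]
1      : [25, 1]
over   : [25, 1, 25]
swap   : [25, 25, 1]
mod    : [25, 0]
*      : [0]
drop   : []
0      : [0]
-4     : [0, -4]
swap   : [-4, 0]
-      : [-4]
-37    : [-4, -37]
over   : [-4, -37, -4]
over   : [-4, -37, -4, -37]
swap   : [-4, -37, -37, -4]
rot    : [-4, -37, -4, -37]
swap   : [-4, -37, -37, -4]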